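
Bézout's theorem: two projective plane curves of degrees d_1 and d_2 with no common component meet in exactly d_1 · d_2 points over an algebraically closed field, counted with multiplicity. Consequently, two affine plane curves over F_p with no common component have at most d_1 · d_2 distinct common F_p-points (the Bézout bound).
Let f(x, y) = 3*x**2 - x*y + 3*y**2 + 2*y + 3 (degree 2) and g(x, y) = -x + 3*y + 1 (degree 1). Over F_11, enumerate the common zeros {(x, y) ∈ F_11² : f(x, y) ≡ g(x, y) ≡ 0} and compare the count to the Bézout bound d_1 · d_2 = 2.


Common zeros: ∅; count = 0; Bézout bound = 2.

deg(f) = 2, deg(g) = 1, so Bézout bound = 2.
Scan x ∈ F_11. For each x, list the y ∈ F_11 with f(x, y) ≡ 0 and those with g(x, y) ≡ 0 (mod 11); the common zeros in that column are the intersection.
  x = 0: f ≡ 0 at y ∈ {5, 9}; g ≡ 0 at y ∈ {7}; common: ∅.
  x = 1: f ≡ 0 at y ∈ ∅; g ≡ 0 at y ∈ {0}; common: ∅.
  x = 2: f ≡ 0 at y ∈ ∅; g ≡ 0 at y ∈ {4}; common: ∅.
  x = 3: f ≡ 0 at y ∈ {6, 9}; g ≡ 0 at y ∈ {8}; common: ∅.
  x = 4: f ≡ 0 at y ∈ ∅; g ≡ 0 at y ∈ {1}; common: ∅.
  x = 5: f ≡ 0 at y ∈ ∅; g ≡ 0 at y ∈ {5}; common: ∅.
  x = 6: f ≡ 0 at y ∈ {1, 4}; g ≡ 0 at y ∈ {9}; common: ∅.
  x = 7: f ≡ 0 at y ∈ ∅; g ≡ 0 at y ∈ {2}; common: ∅.
  x = 8: f ≡ 0 at y ∈ ∅; g ≡ 0 at y ∈ {6}; common: ∅.
  x = 9: f ≡ 0 at y ∈ {1, 5}; g ≡ 0 at y ∈ {10}; common: ∅.
  x = 10: f ≡ 0 at y ∈ {4, 6}; g ≡ 0 at y ∈ {3}; common: ∅.
Collecting: common zeros = ∅, so the count is 0.
Comparison with the Bézout bound: 0 ≤ 2 = deg(f)·deg(g), as expected for curves with no common component (the affine F_11-count falls short of the bound because intersections may lie at infinity, over extension fields, or carry multiplicity).


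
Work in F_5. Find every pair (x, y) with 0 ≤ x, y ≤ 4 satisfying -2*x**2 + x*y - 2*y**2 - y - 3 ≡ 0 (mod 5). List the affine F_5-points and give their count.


Affine F_5-points: {(1, 0), (3, 2), (3, 4), (4, 0), (4, 4)}; count = 5.

For each of the 25 pairs (x, y) ∈ F_5², evaluate f(x, y) mod 5. Record the zeros.
  x = 0: [0↦2, 1↦4, 2↦2, 3↦1, 4↦1]  zeros at y ∈ ∅
  x = 1: [0↦0, 1↦3, 2↦2, 3↦2, 4↦3]  zeros at y ∈ {0}
  x = 2: [0↦4, 1↦3, 2↦3, 3↦4, 4↦1]  zeros at y ∈ ∅
  x = 3: [0↦4, 1↦4, 2↦0, 3↦2, 4↦0]  zeros at y ∈ {2, 4}
  x = 4: [0↦0, 1↦1, 2↦3, 3↦1, 4↦0]  zeros at y ∈ {0, 4}
Collecting zeros: affine points = {(1, 0), (3, 2), (3, 4), (4, 0), (4, 4)}.
Total count |C(F_5)_aff| = 5.


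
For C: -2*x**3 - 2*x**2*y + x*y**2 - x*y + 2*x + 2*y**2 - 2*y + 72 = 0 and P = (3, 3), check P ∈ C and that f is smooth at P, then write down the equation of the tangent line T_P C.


Tangent line at P: -82*x + 7*y + 225 = 0.

Step 1: f(3, 3) = 0, so P lies on C.
Step 2: partial derivatives
  f_x(x, y) = -6*x**2 - 4*x*y + y**2 - y + 2, f_y(x, y) = -2*x**2 + 2*x*y - x + 4*y - 2.
  f_x(P) = -82, f_y(P) = 7 (gradient nonzero, so P is smooth).
Step 3: tangent line at P: -82·(x − 3) + 7·(y − 3) = 0.
Expanding: -82*x + 7*y + 225 = 0.


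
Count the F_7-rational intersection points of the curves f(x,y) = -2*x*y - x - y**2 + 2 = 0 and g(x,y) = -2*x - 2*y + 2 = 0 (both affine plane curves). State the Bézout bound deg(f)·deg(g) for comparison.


Common zeros: {(3, 5), (5, 3)}; count = 2; Bézout bound = 2.

deg(f) = 2, deg(g) = 1, so Bézout bound = 2.
Scan x ∈ F_7. For each x, list the y ∈ F_7 with f(x, y) ≡ 0 and those with g(x, y) ≡ 0 (mod 7); the common zeros in that column are the intersection.
  x = 0: f ≡ 0 at y ∈ {3, 4}; g ≡ 0 at y ∈ {1}; common: ∅.
  x = 1: f ≡ 0 at y ∈ {2, 3}; g ≡ 0 at y ∈ {0}; common: ∅.
  x = 2: f ≡ 0 at y ∈ {0, 3}; g ≡ 0 at y ∈ {6}; common: ∅.
  x = 3: f ≡ 0 at y ∈ {3, 5}; g ≡ 0 at y ∈ {5}; common: {5}.
  x = 4: f ≡ 0 at y ∈ {3}; g ≡ 0 at y ∈ {4}; common: ∅.
  x = 5: f ≡ 0 at y ∈ {1, 3}; g ≡ 0 at y ∈ {3}; common: {3}.
  x = 6: f ≡ 0 at y ∈ {3, 6}; g ≡ 0 at y ∈ {2}; common: ∅.
Collecting: common zeros = {(3, 5), (5, 3)}, so the count is 2.
Comparison with the Bézout bound: 2 ≤ 2 = deg(f)·deg(g), as expected for curves with no common component (the bound is attained).


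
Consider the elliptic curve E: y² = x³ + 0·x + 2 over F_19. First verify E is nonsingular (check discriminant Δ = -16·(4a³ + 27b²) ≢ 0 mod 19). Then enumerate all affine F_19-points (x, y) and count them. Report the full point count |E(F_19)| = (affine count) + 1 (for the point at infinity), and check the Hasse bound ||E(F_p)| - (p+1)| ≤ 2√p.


Affine points = {(4, 3), (4, 16), (6, 3), (6, 16), (8, 1), (8, 18), (9, 3), (9, 16), (12, 1), (12, 18), (18, 1), (18, 18)}; affine count = 12; |E(F_19)| = 13.

Discriminant check: Δ ∝ 4a³ + 27b² = 4·0³ + 27·2² = 4·0 + 27·4 ≡ 13 (mod 19). Nonzero ⇒ E is nonsingular.
For each x ∈ F_19, compute rhs = x³ + 0·x + 2 mod 19, then count y ∈ F_19 with y² ≡ rhs.
  x = 0: rhs = 2, matching y values: none (0 points).
  x = 1: rhs = 3, matching y values: none (0 points).
  x = 2: rhs = 10, matching y values: none (0 points).
  x = 3: rhs = 10, matching y values: none (0 points).
  x = 4: rhs = 9, matching y values: 3, 16 (2 points).
  x = 5: rhs = 13, matching y values: none (0 points).
  x = 6: rhs = 9, matching y values: 3, 16 (2 points).
  x = 7: rhs = 3, matching y values: none (0 points).
  x = 8: rhs = 1, matching y values: 1, 18 (2 points).
  x = 9: rhs = 9, matching y values: 3, 16 (2 points).
  x = 10: rhs = 14, matching y values: none (0 points).
  x = 11: rhs = 3, matching y values: none (0 points).
  x = 12: rhs = 1, matching y values: 1, 18 (2 points).
  x = 13: rhs = 14, matching y values: none (0 points).
  x = 14: rhs = 10, matching y values: none (0 points).
  x = 15: rhs = 14, matching y values: none (0 points).
  x = 16: rhs = 13, matching y values: none (0 points).
  x = 17: rhs = 13, matching y values: none (0 points).
  x = 18: rhs = 1, matching y values: 1, 18 (2 points).
Total affine count: 12.
Full point count |E(F_19)| = 12 + 1 = 13.
Hasse bound: |13 − (19+1)| = |-7| = 7 ≤ 2√19 ≈ 8.7178 ✓.


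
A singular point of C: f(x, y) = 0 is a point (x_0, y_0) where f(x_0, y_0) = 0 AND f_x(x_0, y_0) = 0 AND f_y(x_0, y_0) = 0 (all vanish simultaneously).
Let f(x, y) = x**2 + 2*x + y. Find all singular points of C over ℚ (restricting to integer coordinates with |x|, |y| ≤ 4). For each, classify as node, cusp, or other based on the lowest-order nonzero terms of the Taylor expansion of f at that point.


No singular points in the scanned grid; C is smooth there.

Compute partial derivatives:
  f_x = 2*x + 2.
  f_y = 1.
f_y = 1 is a nonzero constant, so f_y never vanishes: no point (x, y) can satisfy f = f_x = f_y = 0. In particular no (x, y) ∈ {−4, ..., 4}² is singular; the curve is smooth.


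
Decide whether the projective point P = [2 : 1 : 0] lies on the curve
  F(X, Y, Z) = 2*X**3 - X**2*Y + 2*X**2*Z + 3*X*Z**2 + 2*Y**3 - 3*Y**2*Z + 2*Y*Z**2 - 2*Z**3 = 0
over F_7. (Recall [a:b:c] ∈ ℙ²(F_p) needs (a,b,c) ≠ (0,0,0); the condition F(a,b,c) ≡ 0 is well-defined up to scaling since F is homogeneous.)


F(2,1,0) ≡ 0 (mod 7); P is on the curve.

Evaluate F(2, 1, 0) term-by-term (mod 7).
  2*X**3 ↦ 2·8·1·1 = 16
  -X**2*Y ↦ -1·4·1·1 = -4
  2*X**2*Z ↦ 2·4·1·0 = 0
  3*X*Z**2 ↦ 3·2·1·0 = 0
  2*Y**3 ↦ 2·1·1·1 = 2
  -3*Y**2*Z ↦ -3·1·1·0 = 0
  2*Y*Z**2 ↦ 2·1·1·0 = 0
  -2*Z**3 ↦ -2·1·1·0 = 0
Sum: F(2, 1, 0) = (16) + (-4) + (0) + (0) + (2) + (0) + (0) + (0) = 14.
Reducing mod 7: 14 ≡ 0 (mod 7).
Since F(a, b, c) ≡ 0 (mod 7), P lies on the curve.


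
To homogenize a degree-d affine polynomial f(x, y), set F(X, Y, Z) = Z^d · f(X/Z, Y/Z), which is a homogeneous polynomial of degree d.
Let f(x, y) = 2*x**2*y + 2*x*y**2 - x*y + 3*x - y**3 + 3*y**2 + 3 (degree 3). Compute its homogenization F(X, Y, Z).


F(X, Y, Z) = 2*X**2*Y + 2*X*Y**2 - X*Y*Z + 3*X*Z**2 - Y**3 + 3*Y**2*Z + 3*Z**3

deg(f) = 3.
Substitute x = X/Z, y = Y/Z into f, then multiply by Z^3.
  monomial 2·x^2·y^1 ↦ 2·X^2·Y^1·Z^0.
  monomial 2·x^1·y^2 ↦ 2·X^1·Y^2·Z^0.
  monomial -1·x^1·y^1 ↦ -1·X^1·Y^1·Z^1.
  monomial 3·x^1·y^0 ↦ 3·X^1·Y^0·Z^2.
  monomial -1·x^0·y^3 ↦ -1·X^0·Y^3·Z^0.
  monomial 3·x^0·y^2 ↦ 3·X^0·Y^2·Z^1.
  monomial 3·x^0·y^0 ↦ 3·X^0·Y^0·Z^3.
Collecting: F(X, Y, Z) = 2*X**2*Y + 2*X*Y**2 - X*Y*Z + 3*X*Z**2 - Y**3 + 3*Y**2*Z + 3*Z**3.


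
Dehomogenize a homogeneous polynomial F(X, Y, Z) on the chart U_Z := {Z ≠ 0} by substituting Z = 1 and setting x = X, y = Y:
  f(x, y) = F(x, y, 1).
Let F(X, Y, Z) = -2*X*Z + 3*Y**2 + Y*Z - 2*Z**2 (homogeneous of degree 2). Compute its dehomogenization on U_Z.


f(x, y) = -2*x + 3*y**2 + y - 2

On U_Z we set Z = 1. Each monomial c·X^i·Y^j·Z^k in F becomes c·x^i·y^j·1^k = c·x^i·y^j.
Substituting Z = 1: F(X, Y, 1) = -2*x + 3*y**2 + y - 2.
Note: deg(f) ≤ deg(F) = 2; strict inequality happens when F is divisible by Z (lost terms).


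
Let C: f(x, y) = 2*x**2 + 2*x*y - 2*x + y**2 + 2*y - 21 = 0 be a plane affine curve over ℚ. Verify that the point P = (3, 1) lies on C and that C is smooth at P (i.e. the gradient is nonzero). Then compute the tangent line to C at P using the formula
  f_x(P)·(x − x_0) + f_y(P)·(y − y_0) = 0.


Tangent line at P: 12*x + 10*y - 46 = 0.

Step 1: f(3, 1) = 0, so P lies on C.
Step 2: partial derivatives
  f_x(x, y) = 4*x + 2*y - 2, f_y(x, y) = 2*x + 2*y + 2.
  f_x(P) = 12, f_y(P) = 10 (gradient nonzero, so P is smooth).
Step 3: tangent line at P: 12·(x − 3) + 10·(y − 1) = 0.
Expanding: 12*x + 10*y - 46 = 0.


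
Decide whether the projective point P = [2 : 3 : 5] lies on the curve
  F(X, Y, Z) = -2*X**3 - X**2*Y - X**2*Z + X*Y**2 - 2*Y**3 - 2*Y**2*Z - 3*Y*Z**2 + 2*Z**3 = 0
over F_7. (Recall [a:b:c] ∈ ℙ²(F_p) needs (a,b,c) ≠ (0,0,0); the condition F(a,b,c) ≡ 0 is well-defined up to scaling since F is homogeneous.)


F(2,3,5) ≡ 5 (mod 7); P is NOT on the curve.

Evaluate F(2, 3, 5) term-by-term (mod 7).
  -2*X**3 ↦ -2·8·1·1 = -16
  -X**2*Y ↦ -1·4·3·1 = -12
  -X**2*Z ↦ -1·4·1·5 = -20
  X*Y**2 ↦ 1·2·9·1 = 18
  -2*Y**3 ↦ -2·1·27·1 = -54
  -2*Y**2*Z ↦ -2·1·9·5 = -90
  -3*Y*Z**2 ↦ -3·1·3·25 = -225
  2*Z**3 ↦ 2·1·1·125 = 250
Sum: F(2, 3, 5) = (-16) + (-12) + (-20) + (18) + (-54) + (-90) + (-225) + (250) = -149.
Reducing mod 7: -149 ≡ 5 (mod 7).
Since F(a, b, c) ≡ 5 ≠ 0 (mod 7), P does NOT lie on the curve.


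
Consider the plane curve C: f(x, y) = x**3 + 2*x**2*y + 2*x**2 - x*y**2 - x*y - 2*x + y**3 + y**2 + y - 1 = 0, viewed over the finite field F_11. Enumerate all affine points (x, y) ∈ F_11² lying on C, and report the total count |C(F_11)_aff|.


Affine F_11-points: {(0, 5), (0, 8), (1, 0), (1, 3), (1, 8), (2, 0), (3, 8), (6, 0), (7, 2)}; count = 9.

For each of the 121 pairs (x, y) ∈ F_11², evaluate f(x, y) mod 11. Record the zeros.
  x = 0: [0↦10, 1↦2, 2↦2, 3↦5, 4↦6, 5↦0, 6↦4, 7↦2, 8↦0, 9↦4, 10↦9]  zeros at y ∈ {5, 8}
  x = 1: [0↦0, 1↦3, 2↦1, 3↦0, 4↦6, 5↦3, 6↦8, 7↦5, 8↦0, 9↦10, 10↦8]  zeros at y ∈ {0, 3, 8}
  x = 2: [0↦0, 1↦7, 2↦7, 3↦6, 4↦10, 5↦3, 6↦2, 7↦2, 8↦9, 9↦7, 10↦2]  zeros at y ∈ {0}
  x = 3: [0↦5, 1↦9, 2↦4, 3↦7, 4↦2, 5↦6, 6↦3, 7↦10, 8↦0, 9↦1, 10↦8]  zeros at y ∈ {8}
  x = 4: [0↦10, 1↦4, 2↦9, 3↦9, 4↦10, 5↦7, 6↦6, 7↦2, 8↦1, 9↦9, 10↦10]  zeros at y ∈ ∅
  x = 5: [0↦10, 1↦9, 2↦6, 3↦7, 4↦7, 5↦1, 6↦6, 7↦6, 8↦7, 9↦4, 10↦3]  zeros at y ∈ ∅
  x = 6: [0↦0, 1↦8, 2↦1, 3↦7, 4↦10, 5↦5, 6↦9, 7↦6, 8↦2, 9↦3, 10↦4]  zeros at y ∈ {0}
  x = 7: [0↦8, 1↦7, 2↦0, 3↦4, 4↦3, 5↦3, 6↦10, 7↦8, 8↦3, 9↦1, 10↦8]  zeros at y ∈ {2}
  x = 8: [0↦7, 1↦1, 2↦9, 3↦4, 4↦3, 5↦1, 6↦4, 7↦7, 8↦5, 9↦4, 10↦10]  zeros at y ∈ ∅
  x = 9: [0↦3, 1↦7, 2↦1, 3↦2, 4↦5, 5↦5, 6↦8, 7↦9, 8↦3, 9↦7, 10↦5]  zeros at y ∈ ∅
  x = 10: [0↦2, 1↦9, 2↦4, 3↦4, 4↦4, 5↦10, 6↦6, 7↦9, 8↦3, 9↦5, 10↦10]  zeros at y ∈ ∅
Collecting zeros: affine points = {(0, 5), (0, 8), (1, 0), (1, 3), (1, 8), (2, 0), (3, 8), (6, 0), (7, 2)}.
Total count |C(F_11)_aff| = 9.


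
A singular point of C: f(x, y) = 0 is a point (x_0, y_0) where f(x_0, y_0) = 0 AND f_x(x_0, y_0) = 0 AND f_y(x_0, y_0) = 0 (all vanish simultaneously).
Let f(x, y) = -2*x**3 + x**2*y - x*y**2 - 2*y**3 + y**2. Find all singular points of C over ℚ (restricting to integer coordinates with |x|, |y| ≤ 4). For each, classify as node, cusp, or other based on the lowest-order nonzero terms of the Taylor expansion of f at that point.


Singular points: {(0, 0)}; classification: cusp.

Compute partial derivatives:
  f_x = -6*x**2 + 2*x*y - y**2.
  f_y = x**2 - 2*x*y - 6*y**2 + 2*y.
Scan x_0 ∈ {−4, ..., 4}. For each x_0, f_y(x_0, y) is a polynomial in y; find its integer roots y ∈ {−4, ..., 4}, then test f_x and f at those candidates.
  x = -4: f_y(-4, y) = -6*y**2 + 10*y + 16; vanishes at y ∈ {-1}. (-4, -1): f_x = -89 ≠ 0.
  x = -3: f_y(-3, y) = -6*y**2 + 8*y + 9; no integer root y with |y| ≤ 4.
  x = -2: f_y(-2, y) = -6*y**2 + 6*y + 4; no integer root y with |y| ≤ 4.
  x = -1: f_y(-1, y) = -6*y**2 + 4*y + 1; no integer root y with |y| ≤ 4.
  x = 0: f_y(0, y) = -6*y**2 + 2*y; vanishes at y ∈ {0}. (0, 0): f_x = 0, f = 0 — SINGULAR.
  x = 1: f_y(1, y) = 1 - 6*y**2; no integer root y with |y| ≤ 4.
  x = 2: f_y(2, y) = -6*y**2 - 2*y + 4; vanishes at y ∈ {-1}. (2, -1): f_x = -29 ≠ 0.
  x = 3: f_y(3, y) = -6*y**2 - 4*y + 9; no integer root y with |y| ≤ 4.
  x = 4: f_y(4, y) = -6*y**2 - 6*y + 16; no integer root y with |y| ≤ 4.
Only singular point on the grid: (0, 0).
Classify: substitute x = 0 + u, y = 0 + v and expand: f = -2*u**3 + u**2*v - u*v**2 - 2*v**3 + v**2.
No constant or linear terms (consistent with a singular point). Quadratic part: v**2. Cubic part: -2*u**3 + u**2*v - u*v**2 - 2*v**3.
The quadratic part v**2 is a perfect square, so there is a single (double) tangent line v = 0, i.e. y = 0. Restricting the cubic part to that line (v = 0) leaves -2*u**3 ≠ 0, so f is not divisible by v and the branch is v² ≈ 2*u**3 to lowest order — this is a cusp.
Classification: cusp.


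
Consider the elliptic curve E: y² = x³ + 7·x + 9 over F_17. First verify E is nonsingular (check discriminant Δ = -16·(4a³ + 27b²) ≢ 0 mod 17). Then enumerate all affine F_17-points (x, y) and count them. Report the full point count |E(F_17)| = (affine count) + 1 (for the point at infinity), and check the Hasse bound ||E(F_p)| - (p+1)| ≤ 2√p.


Affine points = {(0, 3), (0, 14), (1, 0), (4, 4), (4, 13), (5, 4), (5, 13), (8, 4), (8, 13), (9, 6), (9, 11), (10, 5), (10, 12), (12, 6), (12, 11), (13, 6), (13, 11), (15, 2), (15, 15), (16, 1), (16, 16)}; affine count = 21; |E(F_17)| = 22.

Discriminant check: Δ ∝ 4a³ + 27b² = 4·7³ + 27·9² = 4·343 + 27·81 ≡ 6 (mod 17). Nonzero ⇒ E is nonsingular.
For each x ∈ F_17, compute rhs = x³ + 7·x + 9 mod 17, then count y ∈ F_17 with y² ≡ rhs.
  x = 0: rhs = 9, matching y values: 3, 14 (2 points).
  x = 1: rhs = 0, matching y values: 0 (1 points).
  x = 2: rhs = 14, matching y values: none (0 points).
  x = 3: rhs = 6, matching y values: none (0 points).
  x = 4: rhs = 16, matching y values: 4, 13 (2 points).
  x = 5: rhs = 16, matching y values: 4, 13 (2 points).
  x = 6: rhs = 12, matching y values: none (0 points).
  x = 7: rhs = 10, matching y values: none (0 points).
  x = 8: rhs = 16, matching y values: 4, 13 (2 points).
  x = 9: rhs = 2, matching y values: 6, 11 (2 points).
  x = 10: rhs = 8, matching y values: 5, 12 (2 points).
  x = 11: rhs = 6, matching y values: none (0 points).
  x = 12: rhs = 2, matching y values: 6, 11 (2 points).
  x = 13: rhs = 2, matching y values: 6, 11 (2 points).
  x = 14: rhs = 12, matching y values: none (0 points).
  x = 15: rhs = 4, matching y values: 2, 15 (2 points).
  x = 16: rhs = 1, matching y values: 1, 16 (2 points).
Total affine count: 21.
Full point count |E(F_17)| = 21 + 1 = 22.
Hasse bound: |22 − (17+1)| = |4| = 4 ≤ 2√17 ≈ 8.2462 ✓.


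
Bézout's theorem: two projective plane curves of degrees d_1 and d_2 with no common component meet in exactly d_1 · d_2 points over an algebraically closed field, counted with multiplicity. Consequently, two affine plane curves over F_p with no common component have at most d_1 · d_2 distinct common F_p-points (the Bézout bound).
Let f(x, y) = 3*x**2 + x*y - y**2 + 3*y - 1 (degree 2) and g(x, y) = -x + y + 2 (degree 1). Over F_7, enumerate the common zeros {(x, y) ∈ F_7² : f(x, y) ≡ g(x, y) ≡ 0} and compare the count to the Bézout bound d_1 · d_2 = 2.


Common zeros: ∅; count = 0; Bézout bound = 2.

deg(f) = 2, deg(g) = 1, so Bézout bound = 2.
Scan x ∈ F_7. For each x, list the y ∈ F_7 with f(x, y) ≡ 0 and those with g(x, y) ≡ 0 (mod 7); the common zeros in that column are the intersection.
  x = 0: f ≡ 0 at y ∈ ∅; g ≡ 0 at y ∈ {5}; common: ∅.
  x = 1: f ≡ 0 at y ∈ ∅; g ≡ 0 at y ∈ {6}; common: ∅.
  x = 2: f ≡ 0 at y ∈ ∅; g ≡ 0 at y ∈ {0}; common: ∅.
  x = 3: f ≡ 0 at y ∈ {3}; g ≡ 0 at y ∈ {1}; common: ∅.
  x = 4: f ≡ 0 at y ∈ ∅; g ≡ 0 at y ∈ {2}; common: ∅.
  x = 5: f ≡ 0 at y ∈ ∅; g ≡ 0 at y ∈ {3}; common: ∅.
  x = 6: f ≡ 0 at y ∈ ∅; g ≡ 0 at y ∈ {4}; common: ∅.
Collecting: common zeros = ∅, so the count is 0.
Comparison with the Bézout bound: 0 ≤ 2 = deg(f)·deg(g), as expected for curves with no common component (the affine F_7-count falls short of the bound because intersections may lie at infinity, over extension fields, or carry multiplicity).


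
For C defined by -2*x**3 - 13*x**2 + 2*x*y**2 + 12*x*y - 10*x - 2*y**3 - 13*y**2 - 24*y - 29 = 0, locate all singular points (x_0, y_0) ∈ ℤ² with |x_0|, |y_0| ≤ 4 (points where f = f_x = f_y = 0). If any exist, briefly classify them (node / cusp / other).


Singular points: {(-2, -3)}; classification: node.

Compute partial derivatives:
  f_x = -6*x**2 - 26*x + 2*y**2 + 12*y - 10.
  f_y = 4*x*y + 12*x - 6*y**2 - 26*y - 24.
Scan x_0 ∈ {−4, ..., 4}. For each x_0, f_y(x_0, y) is a polynomial in y; find its integer roots y ∈ {−4, ..., 4}, then test f_x and f at those candidates.
  x = -4: f_y(-4, y) = -6*y**2 - 42*y - 72; vanishes at y ∈ {-4, -3}. (-4, -4): f_x = -18 ≠ 0; (-4, -3): f_x = -20 ≠ 0.
  x = -3: f_y(-3, y) = -6*y**2 - 38*y - 60; vanishes at y ∈ {-3}. (-3, -3): f_x = -4 ≠ 0.
  x = -2: f_y(-2, y) = -6*y**2 - 34*y - 48; vanishes at y ∈ {-3}. (-2, -3): f_x = 0, f = 0 — SINGULAR.
  x = -1: f_y(-1, y) = -6*y**2 - 30*y - 36; vanishes at y ∈ {-3, -2}. (-1, -3): f_x = -8 ≠ 0; (-1, -2): f_x = -6 ≠ 0.
  x = 0: f_y(0, y) = -6*y**2 - 26*y - 24; vanishes at y ∈ {-3}. (0, -3): f_x = -28 ≠ 0.
  x = 1: f_y(1, y) = -6*y**2 - 22*y - 12; vanishes at y ∈ {-3}. (1, -3): f_x = -60 ≠ 0.
  x = 2: f_y(2, y) = -6*y**2 - 18*y; vanishes at y ∈ {-3, 0}. (2, -3): f_x = -104 ≠ 0; (2, 0): f_x = -86 ≠ 0.
  x = 3: f_y(3, y) = -6*y**2 - 14*y + 12; vanishes at y ∈ {-3}. (3, -3): f_x = -160 ≠ 0.
  x = 4: f_y(4, y) = -6*y**2 - 10*y + 24; vanishes at y ∈ {-3}. (4, -3): f_x = -228 ≠ 0.
Only singular point on the grid: (-2, -3).
Classify: substitute x = -2 + u, y = -3 + v and expand: f = -2*u**3 - u**2 + 2*u*v**2 - 2*v**3 + v**2.
No constant or linear terms (consistent with a singular point). Quadratic part: -u**2 + v**2. Cubic part: -2*u**3 + 2*u*v**2 - 2*v**3.
The quadratic part v**2 - u**2 = (v − u)(v + u) splits into two distinct linear factors, so there are two distinct tangent lines y − -3 = ±(x − -2) — this is a node (ordinary double point).
Classification: node.


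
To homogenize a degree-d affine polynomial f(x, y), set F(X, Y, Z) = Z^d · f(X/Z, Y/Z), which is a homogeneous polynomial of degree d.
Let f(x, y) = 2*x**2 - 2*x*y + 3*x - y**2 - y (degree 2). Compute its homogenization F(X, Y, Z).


F(X, Y, Z) = 2*X**2 - 2*X*Y + 3*X*Z - Y**2 - Y*Z

deg(f) = 2.
Substitute x = X/Z, y = Y/Z into f, then multiply by Z^2.
  monomial 2·x^2·y^0 ↦ 2·X^2·Y^0·Z^0.
  monomial -2·x^1·y^1 ↦ -2·X^1·Y^1·Z^0.
  monomial 3·x^1·y^0 ↦ 3·X^1·Y^0·Z^1.
  monomial -1·x^0·y^2 ↦ -1·X^0·Y^2·Z^0.
  monomial -1·x^0·y^1 ↦ -1·X^0·Y^1·Z^1.
Collecting: F(X, Y, Z) = 2*X**2 - 2*X*Y + 3*X*Z - Y**2 - Y*Z.


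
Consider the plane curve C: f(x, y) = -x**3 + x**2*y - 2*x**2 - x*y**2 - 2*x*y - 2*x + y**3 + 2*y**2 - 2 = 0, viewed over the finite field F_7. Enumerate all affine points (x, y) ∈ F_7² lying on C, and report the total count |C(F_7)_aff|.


Affine F_7-points: {(0, 2), (1, 0), (2, 1), (2, 2), (2, 4), (3, 4), (4, 4), (5, 2)}; count = 8.

For each of the 49 pairs (x, y) ∈ F_7², evaluate f(x, y) mod 7. Record the zeros.
  x = 0: [0↦5, 1↦1, 2↦0, 3↦1, 4↦3, 5↦5, 6↦6]  zeros at y ∈ {2}
  x = 1: [0↦0, 1↦1, 2↦3, 3↦5, 4↦6, 5↦5, 6↦1]  zeros at y ∈ {0}
  x = 2: [0↦6, 1↦0, 2↦0, 3↦5, 4↦0, 5↦5, 6↦5]  zeros at y ∈ {1, 2, 4}
  x = 3: [0↦3, 1↦6, 2↦6, 3↦2, 4↦0, 5↦6, 6↦5]  zeros at y ∈ {4}
  x = 4: [0↦6, 1↦6, 2↦1, 3↦4, 4↦0, 5↦2, 6↦2]  zeros at y ∈ {4}
  x = 5: [0↦2, 1↦1, 2↦0, 3↦5, 4↦1, 5↦1, 6↦4]  zeros at y ∈ {2}
  x = 6: [0↦6, 1↦6, 2↦4, 3↦6, 4↦4, 5↦4, 6↦5]  zeros at y ∈ ∅
Collecting zeros: affine points = {(0, 2), (1, 0), (2, 1), (2, 2), (2, 4), (3, 4), (4, 4), (5, 2)}.
Total count |C(F_7)_aff| = 8.


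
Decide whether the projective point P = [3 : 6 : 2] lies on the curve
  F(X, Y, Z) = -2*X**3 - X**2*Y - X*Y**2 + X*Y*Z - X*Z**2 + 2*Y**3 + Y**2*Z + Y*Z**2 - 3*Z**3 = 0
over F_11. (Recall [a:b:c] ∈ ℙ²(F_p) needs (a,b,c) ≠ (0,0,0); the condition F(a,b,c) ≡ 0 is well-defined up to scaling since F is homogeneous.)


F(3,6,2) ≡ 4 (mod 11); P is NOT on the curve.

Evaluate F(3, 6, 2) term-by-term (mod 11).
  -2*X**3 ↦ -2·27·1·1 = -54
  -X**2*Y ↦ -1·9·6·1 = -54
  -X*Y**2 ↦ -1·3·36·1 = -108
  X*Y*Z ↦ 1·3·6·2 = 36
  -X*Z**2 ↦ -1·3·1·4 = -12
  2*Y**3 ↦ 2·1·216·1 = 432
  Y**2*Z ↦ 1·1·36·2 = 72
  Y*Z**2 ↦ 1·1·6·4 = 24
  -3*Z**3 ↦ -3·1·1·8 = -24
Sum: F(3, 6, 2) = (-54) + (-54) + (-108) + (36) + (-12) + (432) + (72) + (24) + (-24) = 312.
Reducing mod 11: 312 ≡ 4 (mod 11).
Since F(a, b, c) ≡ 4 ≠ 0 (mod 11), P does NOT lie on the curve.


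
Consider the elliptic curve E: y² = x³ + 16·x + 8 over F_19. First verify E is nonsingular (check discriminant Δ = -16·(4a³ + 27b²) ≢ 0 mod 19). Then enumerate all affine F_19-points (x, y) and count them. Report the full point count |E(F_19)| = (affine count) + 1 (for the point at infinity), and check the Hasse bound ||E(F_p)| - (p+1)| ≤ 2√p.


Affine points = {(1, 5), (1, 14), (3, 8), (3, 11), (5, 2), (5, 17), (6, 4), (6, 15), (7, 8), (7, 11), (9, 8), (9, 11), (10, 3), (10, 16), (12, 3), (12, 16), (13, 0), (16, 3), (16, 16), (17, 5), (17, 14)}; affine count = 21; |E(F_19)| = 22.

Discriminant check: Δ ∝ 4a³ + 27b² = 4·16³ + 27·8² = 4·4096 + 27·64 ≡ 5 (mod 19). Nonzero ⇒ E is nonsingular.
For each x ∈ F_19, compute rhs = x³ + 16·x + 8 mod 19, then count y ∈ F_19 with y² ≡ rhs.
  x = 0: rhs = 8, matching y values: none (0 points).
  x = 1: rhs = 6, matching y values: 5, 14 (2 points).
  x = 2: rhs = 10, matching y values: none (0 points).
  x = 3: rhs = 7, matching y values: 8, 11 (2 points).
  x = 4: rhs = 3, matching y values: none (0 points).
  x = 5: rhs = 4, matching y values: 2, 17 (2 points).
  x = 6: rhs = 16, matching y values: 4, 15 (2 points).
  x = 7: rhs = 7, matching y values: 8, 11 (2 points).
  x = 8: rhs = 2, matching y values: none (0 points).
  x = 9: rhs = 7, matching y values: 8, 11 (2 points).
  x = 10: rhs = 9, matching y values: 3, 16 (2 points).
  x = 11: rhs = 14, matching y values: none (0 points).
  x = 12: rhs = 9, matching y values: 3, 16 (2 points).
  x = 13: rhs = 0, matching y values: 0 (1 points).
  x = 14: rhs = 12, matching y values: none (0 points).
  x = 15: rhs = 13, matching y values: none (0 points).
  x = 16: rhs = 9, matching y values: 3, 16 (2 points).
  x = 17: rhs = 6, matching y values: 5, 14 (2 points).
  x = 18: rhs = 10, matching y values: none (0 points).
Total affine count: 21.
Full point count |E(F_19)| = 21 + 1 = 22.
Hasse bound: |22 − (19+1)| = |2| = 2 ≤ 2√19 ≈ 8.7178 ✓.


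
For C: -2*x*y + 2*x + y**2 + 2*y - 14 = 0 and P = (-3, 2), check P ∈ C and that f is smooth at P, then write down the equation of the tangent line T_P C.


Tangent line at P: -2*x + 12*y - 30 = 0.

Step 1: f(-3, 2) = 0, so P lies on C.
Step 2: partial derivatives
  f_x(x, y) = 2 - 2*y, f_y(x, y) = -2*x + 2*y + 2.
  f_x(P) = -2, f_y(P) = 12 (gradient nonzero, so P is smooth).
Step 3: tangent line at P: -2·(x − -3) + 12·(y − 2) = 0.
Expanding: -2*x + 12*y - 30 = 0.


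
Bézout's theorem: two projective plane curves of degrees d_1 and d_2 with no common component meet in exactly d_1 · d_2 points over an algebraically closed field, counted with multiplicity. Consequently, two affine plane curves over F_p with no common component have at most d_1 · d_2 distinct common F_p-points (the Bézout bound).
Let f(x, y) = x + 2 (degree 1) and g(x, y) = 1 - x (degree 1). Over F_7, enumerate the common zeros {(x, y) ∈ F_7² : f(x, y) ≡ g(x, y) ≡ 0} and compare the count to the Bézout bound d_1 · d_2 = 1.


Common zeros: ∅; count = 0; Bézout bound = 1.

deg(f) = 1, deg(g) = 1, so Bézout bound = 1.
Scan x ∈ F_7. For each x, list the y ∈ F_7 with f(x, y) ≡ 0 and those with g(x, y) ≡ 0 (mod 7); the common zeros in that column are the intersection.
  x = 0: f ≡ 0 at y ∈ ∅; g ≡ 0 at y ∈ ∅; common: ∅.
  x = 1: f ≡ 0 at y ∈ ∅; g ≡ 0 at y ∈ {0, 1, 2, 3, 4, 5, 6}; common: ∅.
  x = 2: f ≡ 0 at y ∈ ∅; g ≡ 0 at y ∈ ∅; common: ∅.
  x = 3: f ≡ 0 at y ∈ ∅; g ≡ 0 at y ∈ ∅; common: ∅.
  x = 4: f ≡ 0 at y ∈ ∅; g ≡ 0 at y ∈ ∅; common: ∅.
  x = 5: f ≡ 0 at y ∈ {0, 1, 2, 3, 4, 5, 6}; g ≡ 0 at y ∈ ∅; common: ∅.
  x = 6: f ≡ 0 at y ∈ ∅; g ≡ 0 at y ∈ ∅; common: ∅.
Collecting: common zeros = ∅, so the count is 0.
Comparison with the Bézout bound: 0 ≤ 1 = deg(f)·deg(g), as expected for curves with no common component (the affine F_7-count falls short of the bound because intersections may lie at infinity, over extension fields, or carry multiplicity).


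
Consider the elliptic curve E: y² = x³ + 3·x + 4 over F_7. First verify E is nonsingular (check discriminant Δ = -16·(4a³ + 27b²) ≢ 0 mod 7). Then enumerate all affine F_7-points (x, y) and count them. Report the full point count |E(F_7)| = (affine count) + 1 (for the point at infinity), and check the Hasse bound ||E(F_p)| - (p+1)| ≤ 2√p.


Affine points = {(0, 2), (0, 5), (1, 1), (1, 6), (2, 2), (2, 5), (5, 2), (5, 5), (6, 0)}; affine count = 9; |E(F_7)| = 10.

Discriminant check: Δ ∝ 4a³ + 27b² = 4·3³ + 27·4² = 4·27 + 27·16 ≡ 1 (mod 7). Nonzero ⇒ E is nonsingular.
For each x ∈ F_7, compute rhs = x³ + 3·x + 4 mod 7, then count y ∈ F_7 with y² ≡ rhs.
  x = 0: rhs = 4, matching y values: 2, 5 (2 points).
  x = 1: rhs = 1, matching y values: 1, 6 (2 points).
  x = 2: rhs = 4, matching y values: 2, 5 (2 points).
  x = 3: rhs = 5, matching y values: none (0 points).
  x = 4: rhs = 3, matching y values: none (0 points).
  x = 5: rhs = 4, matching y values: 2, 5 (2 points).
  x = 6: rhs = 0, matching y values: 0 (1 points).
Total affine count: 9.
Full point count |E(F_7)| = 9 + 1 = 10.
Hasse bound: |10 − (7+1)| = |2| = 2 ≤ 2√7 ≈ 5.2915 ✓.


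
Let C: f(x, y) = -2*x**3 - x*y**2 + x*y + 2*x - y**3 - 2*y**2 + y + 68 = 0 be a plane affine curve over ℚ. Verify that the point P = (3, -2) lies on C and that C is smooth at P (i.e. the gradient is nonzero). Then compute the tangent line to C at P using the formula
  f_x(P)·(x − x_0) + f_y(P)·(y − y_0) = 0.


Tangent line at P: -58*x + 12*y + 198 = 0.

Step 1: f(3, -2) = 0, so P lies on C.
Step 2: partial derivatives
  f_x(x, y) = -6*x**2 - y**2 + y + 2, f_y(x, y) = -2*x*y + x - 3*y**2 - 4*y + 1.
  f_x(P) = -58, f_y(P) = 12 (gradient nonzero, so P is smooth).
Step 3: tangent line at P: -58·(x − 3) + 12·(y − -2) = 0.
Expanding: -58*x + 12*y + 198 = 0.


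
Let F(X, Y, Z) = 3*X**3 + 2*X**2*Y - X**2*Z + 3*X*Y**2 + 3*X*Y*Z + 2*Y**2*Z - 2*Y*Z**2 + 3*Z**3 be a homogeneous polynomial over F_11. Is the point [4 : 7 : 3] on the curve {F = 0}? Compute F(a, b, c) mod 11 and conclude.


F(4,7,3) ≡ 5 (mod 11); P is NOT on the curve.

Evaluate F(4, 7, 3) term-by-term (mod 11).
  3*X**3 ↦ 3·64·1·1 = 192
  2*X**2*Y ↦ 2·16·7·1 = 224
  -X**2*Z ↦ -1·16·1·3 = -48
  3*X*Y**2 ↦ 3·4·49·1 = 588
  3*X*Y*Z ↦ 3·4·7·3 = 252
  2*Y**2*Z ↦ 2·1·49·3 = 294
  -2*Y*Z**2 ↦ -2·1·7·9 = -126
  3*Z**3 ↦ 3·1·1·27 = 81
Sum: F(4, 7, 3) = (192) + (224) + (-48) + (588) + (252) + (294) + (-126) + (81) = 1457.
Reducing mod 11: 1457 ≡ 5 (mod 11).
Since F(a, b, c) ≡ 5 ≠ 0 (mod 11), P does NOT lie on the curve.


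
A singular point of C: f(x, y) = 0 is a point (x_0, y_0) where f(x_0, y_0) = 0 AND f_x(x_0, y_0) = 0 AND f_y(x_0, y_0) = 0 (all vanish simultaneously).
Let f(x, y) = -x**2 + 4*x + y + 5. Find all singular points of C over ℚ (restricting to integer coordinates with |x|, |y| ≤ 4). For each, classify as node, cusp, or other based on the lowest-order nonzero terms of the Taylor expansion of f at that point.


No singular points in the scanned grid; C is smooth there.

Compute partial derivatives:
  f_x = 4 - 2*x.
  f_y = 1.
f_y = 1 is a nonzero constant, so f_y never vanishes: no point (x, y) can satisfy f = f_x = f_y = 0. In particular no (x, y) ∈ {−4, ..., 4}² is singular; the curve is smooth.


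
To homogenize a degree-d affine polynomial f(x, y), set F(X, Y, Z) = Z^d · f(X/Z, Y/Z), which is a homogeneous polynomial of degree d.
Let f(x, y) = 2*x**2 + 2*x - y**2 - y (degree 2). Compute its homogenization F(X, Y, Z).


F(X, Y, Z) = 2*X**2 + 2*X*Z - Y**2 - Y*Z

deg(f) = 2.
Substitute x = X/Z, y = Y/Z into f, then multiply by Z^2.
  monomial 2·x^2·y^0 ↦ 2·X^2·Y^0·Z^0.
  monomial 2·x^1·y^0 ↦ 2·X^1·Y^0·Z^1.
  monomial -1·x^0·y^2 ↦ -1·X^0·Y^2·Z^0.
  monomial -1·x^0·y^1 ↦ -1·X^0·Y^1·Z^1.
Collecting: F(X, Y, Z) = 2*X**2 + 2*X*Z - Y**2 - Y*Z.


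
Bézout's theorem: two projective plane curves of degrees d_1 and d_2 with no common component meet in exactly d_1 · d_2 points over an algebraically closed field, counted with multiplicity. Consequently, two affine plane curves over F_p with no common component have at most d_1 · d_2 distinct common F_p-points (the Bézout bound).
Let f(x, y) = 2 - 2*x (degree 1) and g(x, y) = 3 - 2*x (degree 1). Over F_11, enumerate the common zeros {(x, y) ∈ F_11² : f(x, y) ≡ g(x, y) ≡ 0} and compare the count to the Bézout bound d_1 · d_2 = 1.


Common zeros: ∅; count = 0; Bézout bound = 1.

deg(f) = 1, deg(g) = 1, so Bézout bound = 1.
Scan x ∈ F_11. For each x, list the y ∈ F_11 with f(x, y) ≡ 0 and those with g(x, y) ≡ 0 (mod 11); the common zeros in that column are the intersection.
  x = 0: f ≡ 0 at y ∈ ∅; g ≡ 0 at y ∈ ∅; common: ∅.
  x = 1: f ≡ 0 at y ∈ {0, 1, 2, 3, 4, 5, 6, 7, 8, 9, 10}; g ≡ 0 at y ∈ ∅; common: ∅.
  x = 2: f ≡ 0 at y ∈ ∅; g ≡ 0 at y ∈ ∅; common: ∅.
  x = 3: f ≡ 0 at y ∈ ∅; g ≡ 0 at y ∈ ∅; common: ∅.
  x = 4: f ≡ 0 at y ∈ ∅; g ≡ 0 at y ∈ ∅; common: ∅.
  x = 5: f ≡ 0 at y ∈ ∅; g ≡ 0 at y ∈ ∅; common: ∅.
  x = 6: f ≡ 0 at y ∈ ∅; g ≡ 0 at y ∈ ∅; common: ∅.
  x = 7: f ≡ 0 at y ∈ ∅; g ≡ 0 at y ∈ {0, 1, 2, 3, 4, 5, 6, 7, 8, 9, 10}; common: ∅.
  x = 8: f ≡ 0 at y ∈ ∅; g ≡ 0 at y ∈ ∅; common: ∅.
  x = 9: f ≡ 0 at y ∈ ∅; g ≡ 0 at y ∈ ∅; common: ∅.
  x = 10: f ≡ 0 at y ∈ ∅; g ≡ 0 at y ∈ ∅; common: ∅.
Collecting: common zeros = ∅, so the count is 0.
Comparison with the Bézout bound: 0 ≤ 1 = deg(f)·deg(g), as expected for curves with no common component (the affine F_11-count falls short of the bound because intersections may lie at infinity, over extension fields, or carry multiplicity).


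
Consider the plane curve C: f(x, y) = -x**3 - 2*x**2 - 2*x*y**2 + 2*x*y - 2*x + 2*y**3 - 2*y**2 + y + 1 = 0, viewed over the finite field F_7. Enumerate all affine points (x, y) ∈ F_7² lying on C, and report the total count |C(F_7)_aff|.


Affine F_7-points: {(1, 5), (3, 1), (3, 5), (4, 3), (6, 4)}; count = 5.

For each of the 49 pairs (x, y) ∈ F_7², evaluate f(x, y) mod 7. Record the zeros.
  x = 0: [0↦1, 1↦2, 2↦4, 3↦5, 4↦3, 5↦3, 6↦3]  zeros at y ∈ ∅
  x = 1: [0↦3, 1↦4, 2↦2, 3↦2, 4↦2, 5↦0, 6↦1]  zeros at y ∈ {5}
  x = 2: [0↦2, 1↦3, 2↦4, 3↦3, 4↦5, 5↦1, 6↦3]  zeros at y ∈ ∅
  x = 3: [0↦6, 1↦0, 2↦4, 3↦2, 4↦6, 5↦0, 6↦3]  zeros at y ∈ {1, 5}
  x = 4: [0↦2, 1↦3, 2↦3, 3↦0, 4↦6, 5↦5, 6↦2]  zeros at y ∈ {3}
  x = 5: [0↦5, 1↦6, 2↦2, 3↦5, 4↦6, 5↦3, 6↦1]  zeros at y ∈ ∅
  x = 6: [0↦2, 1↦3, 2↦2, 3↦4, 4↦0, 5↦2, 6↦1]  zeros at y ∈ {4}
Collecting zeros: affine points = {(1, 5), (3, 1), (3, 5), (4, 3), (6, 4)}.
Total count |C(F_7)_aff| = 5.


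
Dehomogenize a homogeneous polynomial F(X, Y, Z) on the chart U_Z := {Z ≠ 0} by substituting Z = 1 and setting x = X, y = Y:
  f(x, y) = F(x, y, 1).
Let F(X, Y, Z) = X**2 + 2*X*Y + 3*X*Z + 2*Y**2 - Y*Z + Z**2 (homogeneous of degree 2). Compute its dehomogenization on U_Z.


f(x, y) = x**2 + 2*x*y + 3*x + 2*y**2 - y + 1

On U_Z we set Z = 1. Each monomial c·X^i·Y^j·Z^k in F becomes c·x^i·y^j·1^k = c·x^i·y^j.
Substituting Z = 1: F(X, Y, 1) = x**2 + 2*x*y + 3*x + 2*y**2 - y + 1.
Note: deg(f) ≤ deg(F) = 2; strict inequality happens when F is divisible by Z (lost terms).


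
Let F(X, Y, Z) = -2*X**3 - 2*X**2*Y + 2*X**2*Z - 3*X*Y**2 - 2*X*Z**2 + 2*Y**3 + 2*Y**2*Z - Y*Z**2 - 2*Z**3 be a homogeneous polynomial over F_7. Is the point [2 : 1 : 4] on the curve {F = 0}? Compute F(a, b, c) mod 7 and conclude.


F(2,1,4) ≡ 0 (mod 7); P is on the curve.

Evaluate F(2, 1, 4) term-by-term (mod 7).
  -2*X**3 ↦ -2·8·1·1 = -16
  -2*X**2*Y ↦ -2·4·1·1 = -8
  2*X**2*Z ↦ 2·4·1·4 = 32
  -3*X*Y**2 ↦ -3·2·1·1 = -6
  -2*X*Z**2 ↦ -2·2·1·16 = -64
  2*Y**3 ↦ 2·1·1·1 = 2
  2*Y**2*Z ↦ 2·1·1·4 = 8
  -Y*Z**2 ↦ -1·1·1·16 = -16
  -2*Z**3 ↦ -2·1·1·64 = -128
Sum: F(2, 1, 4) = (-16) + (-8) + (32) + (-6) + (-64) + (2) + (8) + (-16) + (-128) = -196.
Reducing mod 7: -196 ≡ 0 (mod 7).
Since F(a, b, c) ≡ 0 (mod 7), P lies on the curve.


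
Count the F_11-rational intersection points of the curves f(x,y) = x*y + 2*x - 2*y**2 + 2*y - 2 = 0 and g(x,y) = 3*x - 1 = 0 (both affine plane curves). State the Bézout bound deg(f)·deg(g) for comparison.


Common zeros: ∅; count = 0; Bézout bound = 2.

deg(f) = 2, deg(g) = 1, so Bézout bound = 2.
Scan x ∈ F_11. For each x, list the y ∈ F_11 with f(x, y) ≡ 0 and those with g(x, y) ≡ 0 (mod 11); the common zeros in that column are the intersection.
  x = 0: f ≡ 0 at y ∈ ∅; g ≡ 0 at y ∈ ∅; common: ∅.
  x = 1: f ≡ 0 at y ∈ {0, 7}; g ≡ 0 at y ∈ ∅; common: ∅.
  x = 2: f ≡ 0 at y ∈ ∅; g ≡ 0 at y ∈ ∅; common: ∅.
  x = 3: f ≡ 0 at y ∈ ∅; g ≡ 0 at y ∈ ∅; common: ∅.
  x = 4: f ≡ 0 at y ∈ ∅; g ≡ 0 at y ∈ {0, 1, 2, 3, 4, 5, 6, 7, 8, 9, 10}; common: ∅.
  x = 5: f ≡ 0 at y ∈ {3, 6}; g ≡ 0 at y ∈ ∅; common: ∅.
  x = 6: f ≡ 0 at y ∈ {5, 10}; g ≡ 0 at y ∈ ∅; common: ∅.
  x = 7: f ≡ 0 at y ∈ {2, 8}; g ≡ 0 at y ∈ ∅; common: ∅.
  x = 8: f ≡ 0 at y ∈ {1, 4}; g ≡ 0 at y ∈ ∅; common: ∅.
  x = 9: f ≡ 0 at y ∈ ∅; g ≡ 0 at y ∈ ∅; common: ∅.
  x = 10: f ≡ 0 at y ∈ ∅; g ≡ 0 at y ∈ ∅; common: ∅.
Collecting: common zeros = ∅, so the count is 0.
Comparison with the Bézout bound: 0 ≤ 2 = deg(f)·deg(g), as expected for curves with no common component (the affine F_11-count falls short of the bound because intersections may lie at infinity, over extension fields, or carry multiplicity).


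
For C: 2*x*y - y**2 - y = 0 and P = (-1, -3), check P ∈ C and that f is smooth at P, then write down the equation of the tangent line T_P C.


Tangent line at P: -6*x + 3*y + 3 = 0.

Step 1: f(-1, -3) = 0, so P lies on C.
Step 2: partial derivatives
  f_x(x, y) = 2*y, f_y(x, y) = 2*x - 2*y - 1.
  f_x(P) = -6, f_y(P) = 3 (gradient nonzero, so P is smooth).
Step 3: tangent line at P: -6·(x − -1) + 3·(y − -3) = 0.
Expanding: -6*x + 3*y + 3 = 0.


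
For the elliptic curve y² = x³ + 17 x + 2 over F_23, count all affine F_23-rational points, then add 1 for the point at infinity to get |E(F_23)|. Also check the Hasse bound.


Affine points = {(0, 5), (0, 18), (7, 2), (7, 21), (8, 11), (8, 12), (11, 5), (11, 18), (12, 5), (12, 18), (16, 0), (17, 11), (17, 12), (19, 10), (19, 13), (20, 4), (20, 19), (21, 11), (21, 12)}; affine count = 19; |E(F_23)| = 20.

Discriminant check: Δ ∝ 4a³ + 27b² = 4·17³ + 27·2² = 4·4913 + 27·4 ≡ 3 (mod 23). Nonzero ⇒ E is nonsingular.
For each x ∈ F_23, compute rhs = x³ + 17·x + 2 mod 23, then count y ∈ F_23 with y² ≡ rhs.
  x = 0: rhs = 2, matching y values: 5, 18 (2 points).
  x = 1: rhs = 20, matching y values: none (0 points).
  x = 2: rhs = 21, matching y values: none (0 points).
  x = 3: rhs = 11, matching y values: none (0 points).
  x = 4: rhs = 19, matching y values: none (0 points).
  x = 5: rhs = 5, matching y values: none (0 points).
  x = 6: rhs = 21, matching y values: none (0 points).
  x = 7: rhs = 4, matching y values: 2, 21 (2 points).
  x = 8: rhs = 6, matching y values: 11, 12 (2 points).
  x = 9: rhs = 10, matching y values: none (0 points).
  x = 10: rhs = 22, matching y values: none (0 points).
  x = 11: rhs = 2, matching y values: 5, 18 (2 points).
  x = 12: rhs = 2, matching y values: 5, 18 (2 points).
  x = 13: rhs = 5, matching y values: none (0 points).
  x = 14: rhs = 17, matching y values: none (0 points).
  x = 15: rhs = 21, matching y values: none (0 points).
  x = 16: rhs = 0, matching y values: 0 (1 points).
  x = 17: rhs = 6, matching y values: 11, 12 (2 points).
  x = 18: rhs = 22, matching y values: none (0 points).
  x = 19: rhs = 8, matching y values: 10, 13 (2 points).
  x = 20: rhs = 16, matching y values: 4, 19 (2 points).
  x = 21: rhs = 6, matching y values: 11, 12 (2 points).
  x = 22: rhs = 7, matching y values: none (0 points).
Total affine count: 19.
Full point count |E(F_23)| = 19 + 1 = 20.
Hasse bound: |20 − (23+1)| = |-4| = 4 ≤ 2√23 ≈ 9.5917 ✓.


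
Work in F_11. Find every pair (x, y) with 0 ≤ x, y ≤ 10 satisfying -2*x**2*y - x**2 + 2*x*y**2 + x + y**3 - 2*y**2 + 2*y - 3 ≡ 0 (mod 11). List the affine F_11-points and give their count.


Affine F_11-points: {(1, 9), (2, 3), (3, 4), (3, 7), (4, 5), (6, 0), (7, 3), (7, 9), (8, 4), (8, 7), (8, 8)}; count = 11.

For each of the 121 pairs (x, y) ∈ F_11², evaluate f(x, y) mod 11. Record the zeros.
  x = 0: [0↦8, 1↦9, 2↦1, 3↦1, 4↦4, 5↦5, 6↦10, 7↦3, 8↦1, 9↦10, 10↦3]  zeros at y ∈ ∅
  x = 1: [0↦8, 1↦9, 2↦5, 3↦2, 4↦6, 5↦1, 6↦4, 7↦10, 8↦3, 9↦0, 10↦7]  zeros at y ∈ {9}
  x = 2: [0↦6, 1↦3, 2↦10, 3↦0, 4↦1, 5↦8, 6↦5, 7↦9, 8↦4, 9↦7, 10↦2]  zeros at y ∈ {3}
  x = 3: [0↦2, 1↦2, 2↦5, 3↦6, 4↦0, 5↦4, 6↦2, 7↦0, 8↦4, 9↦9, 10↦10]  zeros at y ∈ {4, 7}
  x = 4: [0↦7, 1↦6, 2↦1, 3↦9, 4↦3, 5↦0, 6↦6, 7↦5, 8↦3, 9↦6, 10↦9]  zeros at y ∈ {5}
  x = 5: [0↦10, 1↦4, 2↦9, 3↦9, 4↦10, 5↦7, 6↦6, 7↦2, 8↦1, 9↦9, 10↦10]  zeros at y ∈ ∅
  x = 6: [0↦0, 1↦7, 2↦7, 3↦6, 4↦10, 5↦3, 6↦2, 7↦2, 8↦9, 9↦7, 10↦2]  zeros at y ∈ {0}
  x = 7: [0↦10, 1↦4, 2↦6, 3↦0, 4↦3, 5↦10, 6↦5, 7↦5, 8↦5, 9↦0, 10↦7]  zeros at y ∈ {3, 9}
  x = 8: [0↦7, 1↦6, 2↦6, 3↦2, 4↦0, 5↦6, 6↦4, 7↦0, 8↦0, 9↦10, 10↦3]  zeros at y ∈ {4, 7, 8}
  x = 9: [0↦2, 1↦2, 2↦7, 3↦1, 4↦1, 5↦2, 6↦10, 7↦9, 8↦5, 9↦4, 10↦1]  zeros at y ∈ ∅
  x = 10: [0↦6, 1↦3, 2↦9, 3↦8, 4↦6, 5↦9, 6↦1, 7↦10, 8↦9, 9↦4, 10↦1]  zeros at y ∈ ∅
Collecting zeros: affine points = {(1, 9), (2, 3), (3, 4), (3, 7), (4, 5), (6, 0), (7, 3), (7, 9), (8, 4), (8, 7), (8, 8)}.
Total count |C(F_11)_aff| = 11.
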